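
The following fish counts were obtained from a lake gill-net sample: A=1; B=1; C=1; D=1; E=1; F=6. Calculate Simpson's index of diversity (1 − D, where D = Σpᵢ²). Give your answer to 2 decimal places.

Total N = 1+1+1+1+1+6 = 11, so the proportions are 0.0909, 0.0909, 0.0909, 0.0909, 0.0909, 0.5455 (working shown to 4 dp, full precision carried).
D = 0.0909² + 0.0909² + 0.0909² + 0.0909² + 0.0909² + 0.5455² = 0.0083 + 0.0083 + 0.0083 + 0.0083 + 0.0083 + 0.2975 = 0.3388.
So 1 − D = 0.6612, i.e. 0.66 to 2 decimal places.

0.66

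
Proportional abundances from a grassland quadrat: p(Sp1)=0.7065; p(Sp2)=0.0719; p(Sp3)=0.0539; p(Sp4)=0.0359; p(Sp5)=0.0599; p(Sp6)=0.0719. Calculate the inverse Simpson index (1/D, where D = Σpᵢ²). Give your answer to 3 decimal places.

1.933

D = 0.7065² + 0.0719² + 0.0539² + 0.0359² + 0.0599² + 0.0719² = 0.499142 + 0.005170 + 0.002905 + 0.001289 + 0.003588 + 0.005170 = 0.517263 (working shown to 6 dp, full precision carried).
So 1/D = 1.93325, i.e. 1.933 to 3 decimal places.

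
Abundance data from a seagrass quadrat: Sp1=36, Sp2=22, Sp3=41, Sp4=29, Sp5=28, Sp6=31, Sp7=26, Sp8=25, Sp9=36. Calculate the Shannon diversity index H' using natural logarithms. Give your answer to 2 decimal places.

2.18

Total N = 36+22+41+29+28+31+26+25+36 = 274, so the proportions are 0.1314, 0.0803, 0.1496, 0.1058, 0.1022, 0.1131, 0.0949, 0.0912, 0.1314 (working shown to 4 dp, full precision carried).
Each pᵢ ln pᵢ term: 0.1314×(-2.0296)=-0.2667, 0.0803×(-2.5221)=-0.2025, 0.1496×(-1.8996)=-0.2842, 0.1058×(-2.2458)=-0.2377, 0.1022×(-2.2809)=-0.2331, 0.1131×(-2.1791)=-0.2465, 0.0949×(-2.3550)=-0.2235, 0.0912×(-2.3943)=-0.2185, 0.1314×(-2.0296)=-0.2667.
Sum = -2.1793, so H' = 2.18.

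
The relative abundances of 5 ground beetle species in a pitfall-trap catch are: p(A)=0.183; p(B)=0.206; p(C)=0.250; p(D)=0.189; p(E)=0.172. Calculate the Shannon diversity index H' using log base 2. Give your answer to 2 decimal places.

Each pᵢ log₂ pᵢ term (working shown to 4 dp, full precision carried): 0.183×(-2.4501)=-0.4484, 0.206×(-2.2793)=-0.4695, 0.25×(-2.0000)=-0.5000, 0.189×(-2.4035)=-0.4543, 0.172×(-2.5395)=-0.4368.
Sum = -2.3090, so H' = 2.31.

2.31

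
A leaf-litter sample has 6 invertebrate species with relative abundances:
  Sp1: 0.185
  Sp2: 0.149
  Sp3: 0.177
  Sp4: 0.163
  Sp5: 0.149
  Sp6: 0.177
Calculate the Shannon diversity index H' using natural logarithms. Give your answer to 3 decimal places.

Each pᵢ ln pᵢ term (working shown to 5 dp, full precision carried): 0.185×(-1.68740)=-0.31217, 0.149×(-1.90381)=-0.28367, 0.177×(-1.73161)=-0.30649, 0.163×(-1.81401)=-0.29568, 0.149×(-1.90381)=-0.28367, 0.177×(-1.73161)=-0.30649.
Sum = -1.78818, so H' = 1.788.

1.788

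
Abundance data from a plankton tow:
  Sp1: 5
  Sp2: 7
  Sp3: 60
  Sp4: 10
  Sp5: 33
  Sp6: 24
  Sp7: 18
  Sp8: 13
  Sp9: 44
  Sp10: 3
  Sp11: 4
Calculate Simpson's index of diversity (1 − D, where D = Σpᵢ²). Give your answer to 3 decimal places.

0.838

Total N = 5+7+60+10+33+24+18+13+44+3+4 = 221, so the proportions are 0.02262, 0.03167, 0.27149, 0.04525, 0.14932, 0.1086, 0.08145, 0.05882, 0.1991, 0.01357, 0.0181 (working shown to 5 dp, full precision carried).
D = 0.02262² + 0.03167² + 0.27149² + 0.04525² + 0.14932² + 0.1086² + 0.08145² + 0.05882² + 0.1991² + 0.01357² + 0.0181² = 0.00051 + 0.00100 + 0.07371 + 0.00205 + 0.02230 + 0.01179 + 0.00663 + 0.00346 + 0.03964 + 0.00018 + 0.00033 = 0.16161.
So 1 − D = 0.83839, i.e. 0.838 to 3 decimal places.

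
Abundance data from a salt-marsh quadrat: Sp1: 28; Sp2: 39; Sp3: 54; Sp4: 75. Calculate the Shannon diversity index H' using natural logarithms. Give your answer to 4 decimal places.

Total N = 28+39+54+75 = 196, so the proportions are 0.142857, 0.19898, 0.27551, 0.382653 (working shown to 6 dp, full precision carried).
Each pᵢ ln pᵢ term: 0.142857×(-1.945910)=-0.277987, 0.19898×(-1.614553)=-0.321263, 0.27551×(-1.289131)=-0.355169, 0.382653×(-0.960627)=-0.367587.
Sum = -1.322006, so H' = 1.3220.

1.3220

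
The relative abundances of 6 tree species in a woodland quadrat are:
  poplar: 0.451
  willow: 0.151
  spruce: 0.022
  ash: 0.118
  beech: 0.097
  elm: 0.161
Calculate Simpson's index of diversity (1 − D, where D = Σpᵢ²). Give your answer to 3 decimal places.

0.724

D = 0.451² + 0.151² + 0.022² + 0.118² + 0.097² + 0.161² = 0.20340 + 0.02280 + 0.00048 + 0.01392 + 0.00941 + 0.02592 = 0.27594 (working shown to 5 dp, full precision carried).
So 1 − D = 0.72406, i.e. 0.724 to 3 decimal places.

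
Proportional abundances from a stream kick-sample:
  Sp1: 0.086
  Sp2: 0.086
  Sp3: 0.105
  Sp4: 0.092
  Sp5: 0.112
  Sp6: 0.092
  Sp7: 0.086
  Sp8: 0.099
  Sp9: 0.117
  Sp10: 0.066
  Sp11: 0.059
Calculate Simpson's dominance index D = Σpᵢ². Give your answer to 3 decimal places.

D = 0.086² + 0.086² + 0.105² + 0.092² + 0.112² + 0.092² + 0.086² + 0.099² + 0.117² + 0.066² + 0.059² = 0.00740 + 0.00740 + 0.01102 + 0.00846 + 0.01254 + 0.00846 + 0.00740 + 0.00980 + 0.01369 + 0.00436 + 0.00348 = 0.09401 (working shown to 5 dp, full precision carried).
To 3 decimal places, D = 0.094.

0.094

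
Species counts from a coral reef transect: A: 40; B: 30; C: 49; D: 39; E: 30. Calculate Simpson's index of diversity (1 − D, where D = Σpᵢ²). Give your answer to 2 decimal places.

0.79

Total N = 40+30+49+39+30 = 188, so the proportions are 0.2128, 0.1596, 0.2606, 0.2074, 0.1596 (working shown to 4 dp, full precision carried).
D = 0.2128² + 0.1596² + 0.2606² + 0.2074² + 0.1596² = 0.0453 + 0.0255 + 0.0679 + 0.0430 + 0.0255 = 0.2072.
So 1 − D = 0.7928, i.e. 0.79 to 2 decimal places.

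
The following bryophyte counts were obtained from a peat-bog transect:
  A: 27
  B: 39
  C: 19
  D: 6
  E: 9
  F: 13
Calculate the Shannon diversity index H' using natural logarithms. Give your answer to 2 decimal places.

1.62

Total N = 27+39+19+6+9+13 = 113, so the proportions are 0.2389, 0.3451, 0.1681, 0.0531, 0.0796, 0.115 (working shown to 4 dp, full precision carried).
Each pᵢ ln pᵢ term: 0.2389×(-1.4316)=-0.3421, 0.3451×(-1.0638)=-0.3672, 0.1681×(-1.7829)=-0.2998, 0.0531×(-2.9356)=-0.1559, 0.0796×(-2.5302)=-0.2015, 0.115×(-2.1624)=-0.2488.
Sum = -1.6152, so H' = 1.62.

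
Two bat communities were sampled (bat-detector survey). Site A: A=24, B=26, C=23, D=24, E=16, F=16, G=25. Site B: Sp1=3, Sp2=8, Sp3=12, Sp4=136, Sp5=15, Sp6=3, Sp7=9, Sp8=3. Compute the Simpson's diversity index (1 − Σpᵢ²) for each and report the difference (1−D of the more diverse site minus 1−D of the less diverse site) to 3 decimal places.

Site A: N=154, proportions 0.15584, 0.16883, 0.14935, 0.15584, 0.1039, 0.1039, 0.16234, giving 1−D = 0.85267 (working shown to 5 dp, full precision carried).
Site B: N=189, proportions 0.01587, 0.04233, 0.06349, 0.71958, 0.07937, 0.01587, 0.04762, 0.01587, giving 1−D = 0.46706.
Difference = |0.85267 − 0.46706| = 0.38561, i.e. 0.386 to 3 decimal places.

0.386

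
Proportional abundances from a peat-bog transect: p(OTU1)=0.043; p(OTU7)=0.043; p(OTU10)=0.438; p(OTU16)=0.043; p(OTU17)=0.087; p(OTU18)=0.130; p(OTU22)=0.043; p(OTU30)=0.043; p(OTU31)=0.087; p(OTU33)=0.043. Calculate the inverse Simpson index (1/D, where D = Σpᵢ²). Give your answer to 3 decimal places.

D = 0.043² + 0.043² + 0.438² + 0.043² + 0.087² + 0.13² + 0.043² + 0.043² + 0.087² + 0.043² = 0.0018490 + 0.0018490 + 0.1918440 + 0.0018490 + 0.0075690 + 0.0169000 + 0.0018490 + 0.0018490 + 0.0075690 + 0.0018490 = 0.2349760 (working shown to 7 dp, full precision carried).
So 1/D = 4.25575, i.e. 4.256 to 3 decimal places.

4.256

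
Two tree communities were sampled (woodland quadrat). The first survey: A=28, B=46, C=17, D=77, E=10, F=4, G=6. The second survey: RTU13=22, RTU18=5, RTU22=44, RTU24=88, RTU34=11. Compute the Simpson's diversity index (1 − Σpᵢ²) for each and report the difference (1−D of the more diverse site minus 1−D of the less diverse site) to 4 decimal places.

0.0945

The first survey: N=188, proportions 0.148936, 0.244681, 0.090426, 0.409574, 0.053191, 0.021277, 0.031915, giving 1−D = 0.737721 (working shown to 6 dp, full precision carried).
The second survey: N=170, proportions 0.129412, 0.029412, 0.258824, 0.517647, 0.064706, giving 1−D = 0.643253.
Difference = |0.737721 − 0.643253| = 0.094468, i.e. 0.0945 to 4 decimal places.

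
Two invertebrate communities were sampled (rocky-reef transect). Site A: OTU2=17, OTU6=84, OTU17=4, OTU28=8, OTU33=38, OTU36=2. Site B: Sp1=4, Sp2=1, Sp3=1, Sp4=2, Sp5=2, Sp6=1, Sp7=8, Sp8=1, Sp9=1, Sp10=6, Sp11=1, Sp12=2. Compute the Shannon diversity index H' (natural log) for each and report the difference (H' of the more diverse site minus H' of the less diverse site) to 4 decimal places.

Site A: N=153, proportions 0.111111, 0.54902, 0.026144, 0.052288, 0.248366, 0.013072, giving H' = 1.225546 (working shown to 6 dp, full precision carried).
Site B: N=30, proportions 0.133333, 0.033333, 0.033333, 0.066667, 0.066667, 0.033333, 0.266667, 0.033333, 0.033333, 0.2, 0.033333, 0.066667, giving H' = 2.164859.
Difference = |1.225546 − 2.164859| = 0.939313, i.e. 0.9393 to 4 decimal places.

0.9393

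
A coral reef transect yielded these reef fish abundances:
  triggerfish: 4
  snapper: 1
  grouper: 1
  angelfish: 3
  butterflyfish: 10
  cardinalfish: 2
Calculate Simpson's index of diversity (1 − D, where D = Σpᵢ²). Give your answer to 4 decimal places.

0.7029

Total N = 4+1+1+3+10+2 = 21, so the proportions are 0.190476, 0.047619, 0.047619, 0.142857, 0.47619, 0.095238 (working shown to 6 dp, full precision carried).
D = 0.190476² + 0.047619² + 0.047619² + 0.142857² + 0.47619² + 0.095238² = 0.036281 + 0.002268 + 0.002268 + 0.020408 + 0.226757 + 0.009070 = 0.297052.
So 1 − D = 0.702948, i.e. 0.7029 to 4 decimal places.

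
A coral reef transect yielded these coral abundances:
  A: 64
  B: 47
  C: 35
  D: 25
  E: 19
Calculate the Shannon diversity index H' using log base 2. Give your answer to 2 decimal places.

2.19

Total N = 64+47+35+25+19 = 190, so the proportions are 0.3368, 0.2474, 0.1842, 0.1316, 0.1 (working shown to 4 dp, full precision carried).
Each pᵢ log₂ pᵢ term: 0.3368×(-1.5699)=-0.5288, 0.2474×(-2.0153)=-0.4985, 0.1842×(-2.4406)=-0.4496, 0.1316×(-2.9260)=-0.3850, 0.1×(-3.3219)=-0.3322.
Sum = -2.1941, so H' = 2.19.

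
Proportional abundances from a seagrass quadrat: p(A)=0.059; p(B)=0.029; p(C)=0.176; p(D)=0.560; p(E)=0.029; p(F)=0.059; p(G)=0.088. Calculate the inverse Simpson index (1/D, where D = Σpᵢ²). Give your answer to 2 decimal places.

2.77

D = 0.059² + 0.029² + 0.176² + 0.56² + 0.029² + 0.059² + 0.088² = 0.00348 + 0.00084 + 0.03098 + 0.31360 + 0.00084 + 0.00348 + 0.00774 = 0.36096 (working shown to 5 dp, full precision carried).
So 1/D = 2.7704, i.e. 2.77 to 2 decimal places.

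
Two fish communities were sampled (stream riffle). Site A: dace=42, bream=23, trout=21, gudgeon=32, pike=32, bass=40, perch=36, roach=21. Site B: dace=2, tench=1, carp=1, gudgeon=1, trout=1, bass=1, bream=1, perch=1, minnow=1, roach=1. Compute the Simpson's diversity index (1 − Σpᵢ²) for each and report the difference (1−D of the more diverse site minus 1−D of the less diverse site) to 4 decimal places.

Site A: N=247, proportions 0.17004, 0.093117, 0.08502, 0.129555, 0.129555, 0.161943, 0.145749, 0.08502, giving 1−D = 0.866921 (working shown to 6 dp, full precision carried).
Site B: N=11, proportions 0.181818, 0.090909, 0.090909, 0.090909, 0.090909, 0.090909, 0.090909, 0.090909, 0.090909, 0.090909, giving 1−D = 0.892562.
Difference = |0.866921 − 0.892562| = 0.025641, i.e. 0.0256 to 4 decimal places.

0.0256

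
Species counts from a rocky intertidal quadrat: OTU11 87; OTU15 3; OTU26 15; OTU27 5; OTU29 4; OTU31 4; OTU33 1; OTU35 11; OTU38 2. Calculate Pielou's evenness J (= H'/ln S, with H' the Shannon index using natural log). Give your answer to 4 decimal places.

0.5695

Total N = 87+3+15+5+4+4+1+11+2 = 132, so the proportions are 0.659091, 0.022727, 0.113636, 0.037879, 0.030303, 0.030303, 0.007576, 0.083333, 0.015152 (working shown to 6 dp, full precision carried).
H' = −Σ pᵢ ln pᵢ = −((-0.274771) + (-0.086004) + (-0.247131) + (-0.123991) + (-0.105955) + (-0.105955) + (-0.036991) + (-0.207076) + (-0.063480)) = 1.251353.
With S = 9 species, ln S = 2.197225, so J = 1.251353/2.197225 = 0.569515, i.e. 0.5695 to 4 decimal places.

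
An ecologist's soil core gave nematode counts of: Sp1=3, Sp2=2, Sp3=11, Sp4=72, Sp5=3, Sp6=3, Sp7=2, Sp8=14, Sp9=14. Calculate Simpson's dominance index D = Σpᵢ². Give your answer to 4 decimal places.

Total N = 3+2+11+72+3+3+2+14+14 = 124, so the proportions are 0.024194, 0.016129, 0.08871, 0.580645, 0.024194, 0.024194, 0.016129, 0.112903, 0.112903 (working shown to 6 dp, full precision carried).
D = 0.024194² + 0.016129² + 0.08871² + 0.580645² + 0.024194² + 0.024194² + 0.016129² + 0.112903² + 0.112903² = 0.000585 + 0.000260 + 0.007869 + 0.337149 + 0.000585 + 0.000585 + 0.000260 + 0.012747 + 0.012747 = 0.372789.
To 4 decimal places, D = 0.3728.

0.3728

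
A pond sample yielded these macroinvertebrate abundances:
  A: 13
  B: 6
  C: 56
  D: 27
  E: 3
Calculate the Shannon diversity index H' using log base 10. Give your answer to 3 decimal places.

Total N = 13+6+56+27+3 = 105, so the proportions are 0.12381, 0.05714, 0.53333, 0.25714, 0.02857 (working shown to 5 dp, full precision carried).
Each pᵢ log₁₀ pᵢ term: 0.12381×(-0.90725)=-0.11233, 0.05714×(-1.24304)=-0.07103, 0.53333×(-0.27300)=-0.14560, 0.25714×(-0.58983)=-0.15167, 0.02857×(-1.54407)=-0.04412.
Sum = -0.52474, so H' = 0.525.

0.525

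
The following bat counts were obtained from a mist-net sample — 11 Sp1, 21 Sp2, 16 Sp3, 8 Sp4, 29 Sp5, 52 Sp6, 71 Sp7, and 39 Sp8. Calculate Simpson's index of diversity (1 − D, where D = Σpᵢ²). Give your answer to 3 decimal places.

0.820

Total N = 11+21+16+8+29+52+71+39 = 247, so the proportions are 0.04453, 0.08502, 0.06478, 0.03239, 0.11741, 0.21053, 0.28745, 0.15789 (working shown to 5 dp, full precision carried).
D = 0.04453² + 0.08502² + 0.06478² + 0.03239² + 0.11741² + 0.21053² + 0.28745² + 0.15789² = 0.00198 + 0.00723 + 0.00420 + 0.00105 + 0.01378 + 0.04432 + 0.08263 + 0.02493 = 0.18012.
So 1 − D = 0.81988, i.e. 0.820 to 3 decimal places.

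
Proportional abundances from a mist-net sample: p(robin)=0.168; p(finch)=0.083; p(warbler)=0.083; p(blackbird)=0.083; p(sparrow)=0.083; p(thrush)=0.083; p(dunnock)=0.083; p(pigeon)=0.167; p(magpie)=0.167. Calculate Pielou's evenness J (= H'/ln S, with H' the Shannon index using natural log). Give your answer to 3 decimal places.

H' = −Σ pᵢ ln pᵢ = −((-0.29968) + (-0.20658) + (-0.20658) + (-0.20658) + (-0.20658) + (-0.20658) + (-0.20658) + (-0.29889) + (-0.29889)) = 2.13694 (working shown to 5 dp, full precision carried).
With S = 9 species, ln S = 2.19722, so J = 2.13694/2.19722 = 0.97256, i.e. 0.973 to 3 decimal places.

0.973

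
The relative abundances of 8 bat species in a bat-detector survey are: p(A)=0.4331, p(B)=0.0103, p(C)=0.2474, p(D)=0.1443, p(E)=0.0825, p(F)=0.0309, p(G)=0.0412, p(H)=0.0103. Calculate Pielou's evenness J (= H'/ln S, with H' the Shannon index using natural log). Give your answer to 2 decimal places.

H' = −Σ pᵢ ln pᵢ = −((-0.3624) + (-0.0471) + (-0.3456) + (-0.2793) + (-0.2058) + (-0.1074) + (-0.1314) + (-0.0471)) = 1.5262 (working shown to 4 dp, full precision carried).
With S = 8 species, ln S = 2.0794, so J = 1.5262/2.0794 = 0.7340, i.e. 0.73 to 2 decimal places.

0.73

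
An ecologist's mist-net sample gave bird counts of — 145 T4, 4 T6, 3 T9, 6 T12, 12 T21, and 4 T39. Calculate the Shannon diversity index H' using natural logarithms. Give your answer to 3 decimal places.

Total N = 145+4+3+6+12+4 = 174, so the proportions are 0.83333, 0.02299, 0.01724, 0.03448, 0.06897, 0.02299 (working shown to 5 dp, full precision carried).
Each pᵢ ln pᵢ term: 0.83333×(-0.18232)=-0.15193, 0.02299×(-3.77276)=-0.08673, 0.01724×(-4.06044)=-0.07001, 0.03448×(-3.36730)=-0.11611, 0.06897×(-2.67415)=-0.18442, 0.02299×(-3.77276)=-0.08673.
Sum = -0.69594, so H' = 0.696.

0.696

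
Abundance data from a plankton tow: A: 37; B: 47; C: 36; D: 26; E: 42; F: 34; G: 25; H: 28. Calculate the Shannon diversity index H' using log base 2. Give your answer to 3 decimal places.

Total N = 37+47+36+26+42+34+25+28 = 275, so the proportions are 0.13455, 0.17091, 0.13091, 0.09455, 0.15273, 0.12364, 0.09091, 0.10182 (working shown to 5 dp, full precision carried).
Each pᵢ log₂ pᵢ term: 0.13455×(-2.89383)=-0.38935, 0.17091×(-2.54870)=-0.43560, 0.13091×(-2.93336)=-0.38400, 0.09455×(-3.40285)=-0.32172, 0.15273×(-2.71097)=-0.41404, 0.12364×(-3.01582)=-0.37287, 0.09091×(-3.45943)=-0.31449, 0.10182×(-3.29593)=-0.33559.
Sum = -2.96766, so H' = 2.968.

2.968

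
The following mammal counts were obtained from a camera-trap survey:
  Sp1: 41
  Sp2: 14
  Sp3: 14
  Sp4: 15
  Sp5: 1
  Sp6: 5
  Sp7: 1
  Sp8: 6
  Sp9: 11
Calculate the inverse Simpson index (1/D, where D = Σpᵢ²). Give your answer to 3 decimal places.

4.699

Total N = 41+14+14+15+1+5+1+6+11 = 108, so the proportions are 0.3796296, 0.1296296, 0.1296296, 0.1388889, 0.0092593, 0.0462963, 0.0092593, 0.0555556, 0.1018519 (working shown to 7 dp, full precision carried).
D = 0.3796296² + 0.1296296² + 0.1296296² + 0.1388889² + 0.0092593² + 0.0462963² + 0.0092593² + 0.0555556² + 0.1018519² = 0.1441187 + 0.0168038 + 0.0168038 + 0.0192901 + 0.0000857 + 0.0021433 + 0.0000857 + 0.0030864 + 0.0103738 = 0.2127915.
So 1/D = 4.69944, i.e. 4.699 to 3 decimal places.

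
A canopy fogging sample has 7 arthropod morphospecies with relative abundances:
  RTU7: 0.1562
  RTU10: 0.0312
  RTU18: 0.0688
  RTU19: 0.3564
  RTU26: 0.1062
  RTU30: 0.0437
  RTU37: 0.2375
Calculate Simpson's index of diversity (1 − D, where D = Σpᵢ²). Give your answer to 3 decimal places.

D = 0.1562² + 0.0312² + 0.0688² + 0.3564² + 0.1062² + 0.0437² + 0.2375² = 0.02440 + 0.00097 + 0.00473 + 0.12702 + 0.01128 + 0.00191 + 0.05641 = 0.22672 (working shown to 5 dp, full precision carried).
So 1 − D = 0.77328, i.e. 0.773 to 3 decimal places.

0.773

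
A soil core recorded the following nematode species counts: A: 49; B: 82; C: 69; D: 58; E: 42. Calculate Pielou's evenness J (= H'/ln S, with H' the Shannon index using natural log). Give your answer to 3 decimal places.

0.983

Total N = 49+82+69+58+42 = 300, so the proportions are 0.16333, 0.27333, 0.23, 0.19333, 0.14 (working shown to 5 dp, full precision carried).
H' = −Σ pᵢ ln pᵢ = −((-0.29595) + (-0.35453) + (-0.33803) + (-0.31771) + (-0.27526)) = 1.58148.
With S = 5 species, ln S = 1.60944, so J = 1.58148/1.60944 = 0.98263, i.e. 0.983 to 3 decimal places.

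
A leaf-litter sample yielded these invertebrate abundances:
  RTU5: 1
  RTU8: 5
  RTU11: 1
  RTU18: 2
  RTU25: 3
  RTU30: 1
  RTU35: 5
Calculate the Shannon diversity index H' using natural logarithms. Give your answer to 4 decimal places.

1.7361

Total N = 1+5+1+2+3+1+5 = 18, so the proportions are 0.055556, 0.277778, 0.055556, 0.111111, 0.166667, 0.055556, 0.277778 (working shown to 6 dp, full precision carried).
Each pᵢ ln pᵢ term: 0.055556×(-2.890372)=-0.160576, 0.277778×(-1.280934)=-0.355815, 0.055556×(-2.890372)=-0.160576, 0.111111×(-2.197225)=-0.244136, 0.166667×(-1.791759)=-0.298627, 0.055556×(-2.890372)=-0.160576, 0.277778×(-1.280934)=-0.355815.
Sum = -1.736121, so H' = 1.7361.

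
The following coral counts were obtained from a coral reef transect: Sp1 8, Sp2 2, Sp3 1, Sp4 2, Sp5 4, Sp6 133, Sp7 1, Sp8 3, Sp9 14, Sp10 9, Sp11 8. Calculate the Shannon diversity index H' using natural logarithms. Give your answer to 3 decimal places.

1.155

Total N = 8+2+1+2+4+133+1+3+14+9+8 = 185, so the proportions are 0.04324, 0.01081, 0.00541, 0.01081, 0.02162, 0.71892, 0.00541, 0.01622, 0.07568, 0.04865, 0.04324 (working shown to 5 dp, full precision carried).
Each pᵢ ln pᵢ term: 0.04324×(-3.14091)=-0.13582, 0.01081×(-4.52721)=-0.04894, 0.00541×(-5.22036)=-0.02822, 0.01081×(-4.52721)=-0.04894, 0.02162×(-3.83406)=-0.08290, 0.71892×(-0.33001)=-0.23725, 0.00541×(-5.22036)=-0.02822, 0.01622×(-4.12174)=-0.06684, 0.07568×(-2.58130)=-0.19534, 0.04865×(-3.02313)=-0.14707, 0.04324×(-3.14091)=-0.13582.
Sum = -1.15537, so H' = 1.155.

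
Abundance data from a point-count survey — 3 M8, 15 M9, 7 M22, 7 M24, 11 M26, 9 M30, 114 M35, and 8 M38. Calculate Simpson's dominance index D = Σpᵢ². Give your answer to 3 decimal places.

Total N = 3+15+7+7+11+9+114+8 = 174, so the proportions are 0.01724, 0.08621, 0.04023, 0.04023, 0.06322, 0.05172, 0.65517, 0.04598 (working shown to 5 dp, full precision carried).
D = 0.01724² + 0.08621² + 0.04023² + 0.04023² + 0.06322² + 0.05172² + 0.65517² + 0.04598² = 0.00030 + 0.00743 + 0.00162 + 0.00162 + 0.00400 + 0.00268 + 0.42925 + 0.00211 = 0.44900.
To 3 decimal places, D = 0.449.

0.449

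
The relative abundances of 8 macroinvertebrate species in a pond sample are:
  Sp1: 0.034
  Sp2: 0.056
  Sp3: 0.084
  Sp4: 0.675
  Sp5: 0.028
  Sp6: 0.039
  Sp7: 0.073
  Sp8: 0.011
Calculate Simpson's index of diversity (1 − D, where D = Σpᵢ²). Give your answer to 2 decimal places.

D = 0.034² + 0.056² + 0.084² + 0.675² + 0.028² + 0.039² + 0.073² + 0.011² = 0.0012 + 0.0031 + 0.0071 + 0.4556 + 0.0008 + 0.0015 + 0.0053 + 0.0001 = 0.4747 (working shown to 4 dp, full precision carried).
So 1 − D = 0.5253, i.e. 0.53 to 2 decimal places.

0.53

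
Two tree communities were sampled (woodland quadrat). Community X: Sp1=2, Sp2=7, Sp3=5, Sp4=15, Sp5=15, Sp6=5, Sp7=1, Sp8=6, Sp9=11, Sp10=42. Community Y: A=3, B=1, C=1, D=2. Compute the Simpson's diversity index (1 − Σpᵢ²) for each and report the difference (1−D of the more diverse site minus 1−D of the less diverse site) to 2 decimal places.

Community X: N=109, proportions 0.0183, 0.0642, 0.0459, 0.1376, 0.1376, 0.0459, 0.0092, 0.055, 0.1009, 0.3853, giving 1−D = 0.7917 (working shown to 4 dp, full precision carried).
Community Y: N=7, proportions 0.4286, 0.1429, 0.1429, 0.2857, giving 1−D = 0.6939.
Difference = |0.7917 − 0.6939| = 0.0978, i.e. 0.10 to 2 decimal places.

0.10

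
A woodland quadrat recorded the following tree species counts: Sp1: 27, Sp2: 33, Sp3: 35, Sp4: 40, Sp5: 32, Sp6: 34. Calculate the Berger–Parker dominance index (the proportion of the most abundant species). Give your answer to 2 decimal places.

0.20

Total N = 27+33+35+40+32+34 = 201, so the proportions are 0.1343, 0.1642, 0.1741, 0.199, 0.1592, 0.1692 (working shown to 4 dp, full precision carried).
The largest proportion is 0.199, i.e. d = 0.20 to 2 decimal places.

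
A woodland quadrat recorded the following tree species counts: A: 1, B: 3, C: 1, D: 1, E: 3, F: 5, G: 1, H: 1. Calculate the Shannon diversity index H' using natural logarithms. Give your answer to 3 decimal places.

Total N = 1+3+1+1+3+5+1+1 = 16, so the proportions are 0.0625, 0.1875, 0.0625, 0.0625, 0.1875, 0.3125, 0.0625, 0.0625 (working shown to 5 dp, full precision carried).
Each pᵢ ln pᵢ term: 0.0625×(-2.77259)=-0.17329, 0.1875×(-1.67398)=-0.31387, 0.0625×(-2.77259)=-0.17329, 0.0625×(-2.77259)=-0.17329, 0.1875×(-1.67398)=-0.31387, 0.3125×(-1.16315)=-0.36348, 0.0625×(-2.77259)=-0.17329, 0.0625×(-2.77259)=-0.17329.
Sum = -1.85766, so H' = 1.858.

1.858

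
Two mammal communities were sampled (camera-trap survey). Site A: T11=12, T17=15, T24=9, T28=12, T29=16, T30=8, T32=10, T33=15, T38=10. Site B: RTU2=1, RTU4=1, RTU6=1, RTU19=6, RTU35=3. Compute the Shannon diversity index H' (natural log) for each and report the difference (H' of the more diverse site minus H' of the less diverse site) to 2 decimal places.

0.86

Site A: N=107, proportions 0.11215, 0.14019, 0.08411, 0.11215, 0.14953, 0.07477, 0.09346, 0.14019, 0.09346, giving H' = 2.17093 (working shown to 5 dp, full precision carried).
Site B: N=12, proportions 0.08333, 0.08333, 0.08333, 0.5, 0.25, giving H' = 1.31437.
Difference = |2.17093 − 1.31437| = 0.85656, i.e. 0.86 to 2 decimal places.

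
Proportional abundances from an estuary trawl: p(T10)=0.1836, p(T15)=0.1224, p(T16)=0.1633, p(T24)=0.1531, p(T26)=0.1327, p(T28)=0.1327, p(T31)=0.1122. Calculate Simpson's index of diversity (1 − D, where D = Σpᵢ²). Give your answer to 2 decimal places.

0.85

D = 0.1836² + 0.1224² + 0.1633² + 0.1531² + 0.1327² + 0.1327² + 0.1122² = 0.0337 + 0.0150 + 0.0267 + 0.0234 + 0.0176 + 0.0176 + 0.0126 = 0.1466 (working shown to 4 dp, full precision carried).
So 1 − D = 0.8534, i.e. 0.85 to 2 decimal places.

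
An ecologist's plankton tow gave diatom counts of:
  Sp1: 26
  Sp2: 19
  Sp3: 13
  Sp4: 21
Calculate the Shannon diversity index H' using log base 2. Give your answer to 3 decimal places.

Total N = 26+19+13+21 = 79, so the proportions are 0.32911, 0.24051, 0.16456, 0.26582 (working shown to 5 dp, full precision carried).
Each pᵢ log₂ pᵢ term: 0.32911×(-1.60334)=-0.52768, 0.24051×(-2.05585)=-0.49445, 0.16456×(-2.60334)=-0.42840, 0.26582×(-1.91146)=-0.50811.
Sum = -1.95864, so H' = 1.959.

1.959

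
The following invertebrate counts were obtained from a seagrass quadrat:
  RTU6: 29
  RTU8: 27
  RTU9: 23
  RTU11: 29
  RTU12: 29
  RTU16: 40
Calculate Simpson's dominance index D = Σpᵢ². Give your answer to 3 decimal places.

Total N = 29+27+23+29+29+40 = 177, so the proportions are 0.16384, 0.15254, 0.12994, 0.16384, 0.16384, 0.22599 (working shown to 5 dp, full precision carried).
D = 0.16384² + 0.15254² + 0.12994² + 0.16384² + 0.16384² + 0.22599² = 0.02684 + 0.02327 + 0.01689 + 0.02684 + 0.02684 + 0.05107 = 0.17176.
To 3 decimal places, D = 0.172.

0.172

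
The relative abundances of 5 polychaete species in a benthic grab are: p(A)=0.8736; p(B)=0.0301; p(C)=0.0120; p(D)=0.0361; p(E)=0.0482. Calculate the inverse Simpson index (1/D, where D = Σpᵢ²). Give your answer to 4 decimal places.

D = 0.8736² + 0.0301² + 0.012² + 0.0361² + 0.0482² = 0.7631770 + 0.0009060 + 0.0001440 + 0.0013032 + 0.0023232 = 0.7678534 (working shown to 7 dp, full precision carried).
So 1/D = 1.302332, i.e. 1.3023 to 4 decimal places.

1.3023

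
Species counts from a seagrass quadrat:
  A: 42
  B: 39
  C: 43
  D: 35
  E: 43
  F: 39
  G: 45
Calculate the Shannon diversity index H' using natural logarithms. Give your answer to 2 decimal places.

1.94

Total N = 42+39+43+35+43+39+45 = 286, so the proportions are 0.1469, 0.1364, 0.1503, 0.1224, 0.1503, 0.1364, 0.1573 (working shown to 4 dp, full precision carried).
Each pᵢ ln pᵢ term: 0.1469×(-1.9183)=-0.2817, 0.1364×(-1.9924)=-0.2717, 0.1503×(-1.8948)=-0.2849, 0.1224×(-2.1006)=-0.2571, 0.1503×(-1.8948)=-0.2849, 0.1364×(-1.9924)=-0.2717, 0.1573×(-1.8493)=-0.2910.
Sum = -1.9429, so H' = 1.94.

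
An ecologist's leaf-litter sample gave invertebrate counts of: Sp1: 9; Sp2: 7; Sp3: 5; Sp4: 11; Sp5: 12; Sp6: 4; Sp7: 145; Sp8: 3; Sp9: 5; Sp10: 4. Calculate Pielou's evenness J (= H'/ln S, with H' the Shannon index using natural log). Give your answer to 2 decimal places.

0.53

Total N = 9+7+5+11+12+4+145+3+5+4 = 205, so the proportions are 0.0439, 0.0341, 0.0244, 0.0537, 0.0585, 0.0195, 0.7073, 0.0146, 0.0244, 0.0195 (working shown to 4 dp, full precision carried).
H' = −Σ pᵢ ln pᵢ = −((-0.1372) + (-0.1153) + (-0.0906) + (-0.1570) + (-0.1661) + (-0.0768) + (-0.2449) + (-0.0618) + (-0.0906) + (-0.0768)) = 1.2172.
With S = 10 species, ln S = 2.3026, so J = 1.2172/2.3026 = 0.5286, i.e. 0.53 to 2 decimal places.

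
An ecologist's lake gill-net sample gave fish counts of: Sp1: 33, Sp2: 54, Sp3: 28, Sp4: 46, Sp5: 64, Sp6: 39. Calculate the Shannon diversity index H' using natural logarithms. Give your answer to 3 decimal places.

1.753

Total N = 33+54+28+46+64+39 = 264, so the proportions are 0.125, 0.20455, 0.10606, 0.17424, 0.24242, 0.14773 (working shown to 5 dp, full precision carried).
Each pᵢ ln pᵢ term: 0.125×(-2.07944)=-0.25993, 0.20455×(-1.58697)=-0.32461, 0.10606×(-2.24374)=-0.23797, 0.17424×(-1.74731)=-0.30446, 0.24242×(-1.41707)=-0.34353, 0.14773×(-1.91239)=-0.28251.
Sum = -1.75301, so H' = 1.753.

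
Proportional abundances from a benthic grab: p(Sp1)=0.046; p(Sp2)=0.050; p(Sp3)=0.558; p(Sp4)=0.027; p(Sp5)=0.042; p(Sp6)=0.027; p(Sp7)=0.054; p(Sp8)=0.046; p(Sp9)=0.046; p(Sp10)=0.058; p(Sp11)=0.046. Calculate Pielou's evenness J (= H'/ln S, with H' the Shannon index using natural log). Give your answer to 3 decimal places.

0.706

H' = −Σ pᵢ ln pᵢ = −((-0.14164) + (-0.14979) + (-0.32554) + (-0.09752) + (-0.13314) + (-0.09752) + (-0.15761) + (-0.14164) + (-0.14164) + (-0.16514) + (-0.14164)) = 1.69282 (working shown to 5 dp, full precision carried).
With S = 11 species, ln S = 2.39790, so J = 1.69282/2.39790 = 0.70596, i.e. 0.706 to 3 decimal places.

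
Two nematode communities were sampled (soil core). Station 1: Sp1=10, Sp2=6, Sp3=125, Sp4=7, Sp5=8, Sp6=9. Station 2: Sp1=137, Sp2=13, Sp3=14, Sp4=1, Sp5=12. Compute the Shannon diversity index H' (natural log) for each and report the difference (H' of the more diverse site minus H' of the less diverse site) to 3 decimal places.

Station 1: N=165, proportions 0.060606, 0.036364, 0.757576, 0.042424, 0.048485, 0.054545, giving H' = 0.940203 (working shown to 6 dp, full precision carried).
Station 2: N=177, proportions 0.774011, 0.073446, 0.079096, 0.00565, 0.067797, giving H' = 0.802436.
Difference = |0.940203 − 0.802436| = 0.137767, i.e. 0.138 to 3 decimal places.

0.138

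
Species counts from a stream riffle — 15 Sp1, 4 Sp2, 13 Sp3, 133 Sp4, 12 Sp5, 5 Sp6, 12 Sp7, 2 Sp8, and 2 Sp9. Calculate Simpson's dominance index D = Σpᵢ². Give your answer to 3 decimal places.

0.470

Total N = 15+4+13+133+12+5+12+2+2 = 198, so the proportions are 0.07576, 0.0202, 0.06566, 0.67172, 0.06061, 0.02525, 0.06061, 0.0101, 0.0101 (working shown to 5 dp, full precision carried).
D = 0.07576² + 0.0202² + 0.06566² + 0.67172² + 0.06061² + 0.02525² + 0.06061² + 0.0101² + 0.0101² = 0.00574 + 0.00041 + 0.00431 + 0.45120 + 0.00367 + 0.00064 + 0.00367 + 0.00010 + 0.00010 = 0.46985.
To 3 decimal places, D = 0.470.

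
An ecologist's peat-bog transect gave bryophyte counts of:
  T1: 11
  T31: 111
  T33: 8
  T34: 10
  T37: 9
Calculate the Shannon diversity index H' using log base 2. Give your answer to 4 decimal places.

1.3267

Total N = 11+111+8+10+9 = 149, so the proportions are 0.073826, 0.744966, 0.053691, 0.067114, 0.060403 (working shown to 6 dp, full precision carried).
Each pᵢ log₂ pᵢ term: 0.073826×(-3.759737)=-0.277564, 0.744966×(-0.424753)=-0.316426, 0.053691×(-4.219169)=-0.226533, 0.067114×(-3.897240)=-0.261560, 0.060403×(-4.049244)=-0.244585.
Sum = -1.326668, so H' = 1.3267.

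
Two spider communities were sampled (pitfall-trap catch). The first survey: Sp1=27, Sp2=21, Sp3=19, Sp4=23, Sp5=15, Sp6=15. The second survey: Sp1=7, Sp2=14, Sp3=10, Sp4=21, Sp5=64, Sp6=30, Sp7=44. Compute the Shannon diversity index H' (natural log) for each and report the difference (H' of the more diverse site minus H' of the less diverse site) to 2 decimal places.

0.06

The first survey: N=120, proportions 0.225, 0.175, 0.15833, 0.19167, 0.125, 0.125, giving H' = 1.76895 (working shown to 5 dp, full precision carried).
The second survey: N=190, proportions 0.03684, 0.07368, 0.05263, 0.11053, 0.33684, 0.15789, 0.23158, giving H' = 1.70893.
Difference = |1.76895 − 1.70893| = 0.06002, i.e. 0.06 to 2 decimal places.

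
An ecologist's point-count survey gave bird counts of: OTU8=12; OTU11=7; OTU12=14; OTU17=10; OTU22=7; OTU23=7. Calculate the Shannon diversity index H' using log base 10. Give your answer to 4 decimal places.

0.7604

Total N = 12+7+14+10+7+7 = 57, so the proportions are 0.210526, 0.122807, 0.245614, 0.175439, 0.122807, 0.122807 (working shown to 6 dp, full precision carried).
Each pᵢ log₁₀ pᵢ term: 0.210526×(-0.676694)=-0.142462, 0.122807×(-0.910777)=-0.111850, 0.245614×(-0.609747)=-0.149762, 0.175439×(-0.755875)=-0.132610, 0.122807×(-0.910777)=-0.111850, 0.122807×(-0.910777)=-0.111850.
Sum = -0.760383, so H' = 0.7604.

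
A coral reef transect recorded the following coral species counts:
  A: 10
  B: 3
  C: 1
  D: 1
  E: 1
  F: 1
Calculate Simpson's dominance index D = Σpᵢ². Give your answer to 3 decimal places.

Total N = 10+3+1+1+1+1 = 17, so the proportions are 0.58824, 0.17647, 0.05882, 0.05882, 0.05882, 0.05882 (working shown to 5 dp, full precision carried).
D = 0.58824² + 0.17647² + 0.05882² + 0.05882² + 0.05882² + 0.05882² = 0.34602 + 0.03114 + 0.00346 + 0.00346 + 0.00346 + 0.00346 = 0.39100.
To 3 decimal places, D = 0.391.

0.391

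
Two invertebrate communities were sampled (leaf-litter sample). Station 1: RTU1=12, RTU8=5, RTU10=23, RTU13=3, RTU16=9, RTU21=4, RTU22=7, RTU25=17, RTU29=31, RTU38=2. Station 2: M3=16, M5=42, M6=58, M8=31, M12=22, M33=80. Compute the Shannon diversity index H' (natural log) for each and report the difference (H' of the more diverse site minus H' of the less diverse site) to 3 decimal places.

Station 1: N=113, proportions 0.10619, 0.04425, 0.20354, 0.02655, 0.07965, 0.0354, 0.06195, 0.15044, 0.27434, 0.0177, giving H' = 1.99974 (working shown to 5 dp, full precision carried).
Station 2: N=249, proportions 0.06426, 0.16867, 0.23293, 0.1245, 0.08835, 0.32129, giving H' = 1.65453.
Difference = |1.99974 − 1.65453| = 0.34521, i.e. 0.345 to 3 decimal places.

0.345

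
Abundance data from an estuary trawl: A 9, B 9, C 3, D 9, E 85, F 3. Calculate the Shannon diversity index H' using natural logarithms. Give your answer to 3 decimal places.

1.012

Total N = 9+9+3+9+85+3 = 118, so the proportions are 0.07627, 0.07627, 0.02542, 0.07627, 0.72034, 0.02542 (working shown to 5 dp, full precision carried).
Each pᵢ ln pᵢ term: 0.07627×(-2.57346)=-0.19628, 0.07627×(-2.57346)=-0.19628, 0.02542×(-3.67207)=-0.09336, 0.07627×(-2.57346)=-0.19628, 0.72034×(-0.32803)=-0.23630, 0.02542×(-3.67207)=-0.09336.
Sum = -1.01185, so H' = 1.012.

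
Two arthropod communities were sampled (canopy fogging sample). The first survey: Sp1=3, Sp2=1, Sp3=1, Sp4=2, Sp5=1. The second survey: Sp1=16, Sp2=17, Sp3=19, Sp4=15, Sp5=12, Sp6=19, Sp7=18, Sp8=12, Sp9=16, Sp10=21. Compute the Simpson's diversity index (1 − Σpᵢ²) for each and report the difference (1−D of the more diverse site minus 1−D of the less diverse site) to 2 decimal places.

The first survey: N=8, proportions 0.375, 0.125, 0.125, 0.25, 0.125, giving 1−D = 0.7500 (working shown to 4 dp, full precision carried).
The second survey: N=165, proportions 0.097, 0.103, 0.1152, 0.0909, 0.0727, 0.1152, 0.1091, 0.0727, 0.097, 0.1273, giving 1−D = 0.8971.
Difference = |0.7500 − 0.8971| = 0.1471, i.e. 0.15 to 2 decimal places.

0.15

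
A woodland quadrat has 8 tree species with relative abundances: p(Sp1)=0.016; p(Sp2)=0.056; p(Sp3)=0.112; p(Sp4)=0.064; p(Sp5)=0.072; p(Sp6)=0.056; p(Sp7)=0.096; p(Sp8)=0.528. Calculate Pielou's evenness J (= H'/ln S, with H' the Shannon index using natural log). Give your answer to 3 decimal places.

H' = −Σ pᵢ ln pᵢ = −((-0.06616) + (-0.16141) + (-0.24520) + (-0.17593) + (-0.18944) + (-0.16141) + (-0.22497) + (-0.33721)) = 1.56173 (working shown to 5 dp, full precision carried).
With S = 8 species, ln S = 2.07944, so J = 1.56173/2.07944 = 0.75104, i.e. 0.751 to 3 decimal places.

0.751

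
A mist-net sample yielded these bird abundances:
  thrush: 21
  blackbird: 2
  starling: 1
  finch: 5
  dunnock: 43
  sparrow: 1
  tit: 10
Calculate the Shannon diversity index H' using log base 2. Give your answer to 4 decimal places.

Total N = 21+2+1+5+43+1+10 = 83, so the proportions are 0.253012, 0.024096, 0.012048, 0.060241, 0.518072, 0.012048, 0.120482 (working shown to 6 dp, full precision carried).
Each pᵢ log₂ pᵢ term: 0.253012×(-1.982722)=-0.501653, 0.024096×(-5.375039)=-0.129519, 0.012048×(-6.375039)=-0.076808, 0.060241×(-4.053111)=-0.244163, 0.518072×(-0.948775)=-0.491534, 0.012048×(-6.375039)=-0.076808, 0.120482×(-3.053111)=-0.367845.
Sum = -1.888329, so H' = 1.8883.

1.8883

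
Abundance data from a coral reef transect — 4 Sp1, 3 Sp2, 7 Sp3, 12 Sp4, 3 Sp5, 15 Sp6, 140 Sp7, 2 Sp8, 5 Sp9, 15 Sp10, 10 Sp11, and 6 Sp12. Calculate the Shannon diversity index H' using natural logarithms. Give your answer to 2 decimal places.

Total N = 4+3+7+12+3+15+140+2+5+15+10+6 = 222, so the proportions are 0.018, 0.0135, 0.0315, 0.0541, 0.0135, 0.0676, 0.6306, 0.009, 0.0225, 0.0676, 0.045, 0.027 (working shown to 4 dp, full precision carried).
Each pᵢ ln pᵢ term: 0.018×(-4.0164)=-0.0724, 0.0135×(-4.3041)=-0.0582, 0.0315×(-3.4568)=-0.1090, 0.0541×(-2.9178)=-0.1577, 0.0135×(-4.3041)=-0.0582, 0.0676×(-2.6946)=-0.1821, 0.6306×(-0.4610)=-0.2907, 0.009×(-4.7095)=-0.0424, 0.0225×(-3.7932)=-0.0854, 0.0676×(-2.6946)=-0.1821, 0.045×(-3.1001)=-0.1396, 0.027×(-3.6109)=-0.0976.
Sum = -1.4754, so H' = 1.48.

1.48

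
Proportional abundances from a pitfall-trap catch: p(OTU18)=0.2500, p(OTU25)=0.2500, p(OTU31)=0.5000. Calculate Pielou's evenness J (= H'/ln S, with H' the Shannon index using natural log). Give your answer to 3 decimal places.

H' = −Σ pᵢ ln pᵢ = −((-0.34657) + (-0.34657) + (-0.34657)) = 1.03972 (working shown to 5 dp, full precision carried).
With S = 3 species, ln S = 1.09861, so J = 1.03972/1.09861 = 0.94639, i.e. 0.946 to 3 decimal places.

0.946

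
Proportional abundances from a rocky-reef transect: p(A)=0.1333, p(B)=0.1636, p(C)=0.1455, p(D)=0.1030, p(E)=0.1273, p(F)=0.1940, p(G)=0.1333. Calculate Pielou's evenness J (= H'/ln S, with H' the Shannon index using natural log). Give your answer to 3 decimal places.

0.991

H' = −Σ pᵢ ln pᵢ = −((-0.26862) + (-0.29617) + (-0.28046) + (-0.23412) + (-0.26239) + (-0.31814) + (-0.26862)) = 1.92853 (working shown to 5 dp, full precision carried).
With S = 7 species, ln S = 1.94591, so J = 1.92853/1.94591 = 0.99107, i.e. 0.991 to 3 decimal places.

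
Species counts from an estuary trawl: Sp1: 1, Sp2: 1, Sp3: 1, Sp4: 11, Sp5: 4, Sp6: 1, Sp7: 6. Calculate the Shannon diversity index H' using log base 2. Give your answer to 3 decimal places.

Total N = 1+1+1+11+4+1+6 = 25, so the proportions are 0.04, 0.04, 0.04, 0.44, 0.16, 0.04, 0.24 (working shown to 5 dp, full precision carried).
Each pᵢ log₂ pᵢ term: 0.04×(-4.64386)=-0.18575, 0.04×(-4.64386)=-0.18575, 0.04×(-4.64386)=-0.18575, 0.44×(-1.18442)=-0.52115, 0.16×(-2.64386)=-0.42302, 0.04×(-4.64386)=-0.18575, 0.24×(-2.05889)=-0.49413.
Sum = -2.18132, so H' = 2.181.

2.181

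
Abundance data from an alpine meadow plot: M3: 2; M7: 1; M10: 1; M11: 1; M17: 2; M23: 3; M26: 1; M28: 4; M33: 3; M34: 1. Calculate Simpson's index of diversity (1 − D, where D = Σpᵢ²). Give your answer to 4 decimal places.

Total N = 2+1+1+1+2+3+1+4+3+1 = 19, so the proportions are 0.105263, 0.052632, 0.052632, 0.052632, 0.105263, 0.157895, 0.052632, 0.210526, 0.157895, 0.052632 (working shown to 6 dp, full precision carried).
D = 0.105263² + 0.052632² + 0.052632² + 0.052632² + 0.105263² + 0.157895² + 0.052632² + 0.210526² + 0.157895² + 0.052632² = 0.011080 + 0.002770 + 0.002770 + 0.002770 + 0.011080 + 0.024931 + 0.002770 + 0.044321 + 0.024931 + 0.002770 = 0.130194.
So 1 − D = 0.869806, i.e. 0.8698 to 4 decimal places.

0.8698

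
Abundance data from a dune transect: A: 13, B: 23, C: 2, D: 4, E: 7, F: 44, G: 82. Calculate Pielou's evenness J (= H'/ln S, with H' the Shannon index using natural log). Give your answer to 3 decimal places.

0.734

Total N = 13+23+2+4+7+44+82 = 175, so the proportions are 0.07429, 0.13143, 0.01143, 0.02286, 0.04, 0.25143, 0.46857 (working shown to 5 dp, full precision carried).
H' = −Σ pᵢ ln pᵢ = −((-0.19313) + (-0.26671) + (-0.05110) + (-0.08637) + (-0.12876) + (-0.34712) + (-0.35521)) = 1.42839.
With S = 7 species, ln S = 1.94591, so J = 1.42839/1.94591 = 0.73405, i.e. 0.734 to 3 decimal places.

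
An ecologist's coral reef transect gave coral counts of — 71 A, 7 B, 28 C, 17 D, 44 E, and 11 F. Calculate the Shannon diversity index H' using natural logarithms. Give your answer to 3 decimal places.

Total N = 71+7+28+17+44+11 = 178, so the proportions are 0.39888, 0.03933, 0.1573, 0.09551, 0.24719, 0.0618 (working shown to 5 dp, full precision carried).
Each pᵢ ln pᵢ term: 0.39888×(-0.91910)=-0.36661, 0.03933×(-3.23587)=-0.12725, 0.1573×(-1.84958)=-0.29095, 0.09551×(-2.34857)=-0.22430, 0.24719×(-1.39759)=-0.34547, 0.0618×(-2.78389)=-0.17204.
Sum = -1.52662, so H' = 1.527.

1.527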